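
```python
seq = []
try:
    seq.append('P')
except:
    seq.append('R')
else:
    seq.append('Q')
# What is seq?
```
['P', 'Q']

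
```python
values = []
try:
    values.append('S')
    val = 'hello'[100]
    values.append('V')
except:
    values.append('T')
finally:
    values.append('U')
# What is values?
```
['S', 'T', 'U']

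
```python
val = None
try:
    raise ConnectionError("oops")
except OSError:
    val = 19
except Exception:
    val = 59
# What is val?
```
19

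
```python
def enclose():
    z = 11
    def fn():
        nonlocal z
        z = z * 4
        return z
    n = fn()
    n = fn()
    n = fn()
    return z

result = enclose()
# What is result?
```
704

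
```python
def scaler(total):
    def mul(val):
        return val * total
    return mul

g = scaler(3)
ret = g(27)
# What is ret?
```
81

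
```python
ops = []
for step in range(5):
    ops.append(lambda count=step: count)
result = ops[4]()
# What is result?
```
4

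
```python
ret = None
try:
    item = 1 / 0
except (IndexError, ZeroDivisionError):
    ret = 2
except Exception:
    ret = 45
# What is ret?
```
2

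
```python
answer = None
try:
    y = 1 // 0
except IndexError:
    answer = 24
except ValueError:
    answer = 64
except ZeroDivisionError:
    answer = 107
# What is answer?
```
107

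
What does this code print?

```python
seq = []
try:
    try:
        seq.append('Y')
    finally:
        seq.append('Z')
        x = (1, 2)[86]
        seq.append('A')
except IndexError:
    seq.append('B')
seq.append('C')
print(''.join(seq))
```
YZBC

Exception in inner finally caught by outer except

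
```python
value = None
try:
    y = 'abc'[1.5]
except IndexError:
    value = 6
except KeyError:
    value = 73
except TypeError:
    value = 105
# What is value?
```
105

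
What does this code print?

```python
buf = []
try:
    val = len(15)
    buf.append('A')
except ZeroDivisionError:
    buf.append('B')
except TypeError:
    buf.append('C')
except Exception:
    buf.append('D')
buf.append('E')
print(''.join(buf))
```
CE

TypeError matches before generic Exception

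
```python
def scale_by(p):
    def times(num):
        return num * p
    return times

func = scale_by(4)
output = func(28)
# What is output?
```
112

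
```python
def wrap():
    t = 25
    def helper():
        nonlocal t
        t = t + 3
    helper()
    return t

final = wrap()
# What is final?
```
28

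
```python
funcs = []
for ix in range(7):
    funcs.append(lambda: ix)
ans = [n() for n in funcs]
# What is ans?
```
[6, 6, 6, 6, 6, 6, 6]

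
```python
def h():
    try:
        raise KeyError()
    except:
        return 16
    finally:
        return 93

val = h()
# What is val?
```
93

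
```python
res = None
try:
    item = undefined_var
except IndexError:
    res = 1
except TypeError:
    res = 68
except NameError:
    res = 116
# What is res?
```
116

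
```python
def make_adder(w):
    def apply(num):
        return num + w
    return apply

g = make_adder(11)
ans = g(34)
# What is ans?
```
45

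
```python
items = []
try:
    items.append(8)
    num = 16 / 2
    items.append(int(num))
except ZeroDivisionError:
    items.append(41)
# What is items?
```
[8, 8]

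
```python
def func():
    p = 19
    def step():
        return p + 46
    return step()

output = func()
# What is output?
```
65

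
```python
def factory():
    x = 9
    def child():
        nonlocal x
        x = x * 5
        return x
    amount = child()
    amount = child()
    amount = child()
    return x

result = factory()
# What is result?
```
1125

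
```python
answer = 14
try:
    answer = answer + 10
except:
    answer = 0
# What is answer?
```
24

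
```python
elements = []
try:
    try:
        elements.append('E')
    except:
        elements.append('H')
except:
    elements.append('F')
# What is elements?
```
['E']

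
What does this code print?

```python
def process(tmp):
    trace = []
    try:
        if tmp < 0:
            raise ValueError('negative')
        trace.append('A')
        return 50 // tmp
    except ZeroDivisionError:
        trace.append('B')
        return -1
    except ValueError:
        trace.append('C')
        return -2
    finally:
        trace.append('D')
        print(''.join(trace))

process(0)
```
ABD

tmp=0 causes ZeroDivisionError, caught, finally prints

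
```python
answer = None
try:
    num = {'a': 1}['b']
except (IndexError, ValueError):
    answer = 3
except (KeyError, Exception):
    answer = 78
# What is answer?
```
78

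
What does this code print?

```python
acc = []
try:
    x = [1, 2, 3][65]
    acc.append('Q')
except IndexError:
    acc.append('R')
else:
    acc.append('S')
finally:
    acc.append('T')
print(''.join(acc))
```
RT

Exception: except runs, else skipped, finally runs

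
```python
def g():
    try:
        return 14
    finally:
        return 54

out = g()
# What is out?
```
54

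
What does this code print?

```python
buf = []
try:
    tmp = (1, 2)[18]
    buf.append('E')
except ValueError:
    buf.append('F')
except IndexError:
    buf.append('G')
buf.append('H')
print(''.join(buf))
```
GH

IndexError is caught by its specific handler, not ValueError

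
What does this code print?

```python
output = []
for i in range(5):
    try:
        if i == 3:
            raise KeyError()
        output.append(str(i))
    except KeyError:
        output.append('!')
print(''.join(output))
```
012!4

Exception on i=3 caught, loop continues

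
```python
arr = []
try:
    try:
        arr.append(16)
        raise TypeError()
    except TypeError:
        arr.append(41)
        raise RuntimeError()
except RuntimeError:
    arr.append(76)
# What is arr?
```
[16, 41, 76]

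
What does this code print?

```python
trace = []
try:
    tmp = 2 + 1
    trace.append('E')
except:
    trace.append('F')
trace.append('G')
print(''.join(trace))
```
EG

No exception, try block completes normally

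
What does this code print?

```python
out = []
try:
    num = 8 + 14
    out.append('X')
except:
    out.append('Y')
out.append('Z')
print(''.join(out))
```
XZ

No exception, try block completes normally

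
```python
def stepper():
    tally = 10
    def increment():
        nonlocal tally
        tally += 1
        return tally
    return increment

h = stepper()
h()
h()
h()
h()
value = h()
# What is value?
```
15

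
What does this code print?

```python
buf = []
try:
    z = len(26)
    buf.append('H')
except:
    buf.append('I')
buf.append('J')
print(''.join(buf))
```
IJ

Exception raised in try, caught by bare except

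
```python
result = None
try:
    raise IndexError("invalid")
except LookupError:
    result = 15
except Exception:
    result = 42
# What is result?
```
15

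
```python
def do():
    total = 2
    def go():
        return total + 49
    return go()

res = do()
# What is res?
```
51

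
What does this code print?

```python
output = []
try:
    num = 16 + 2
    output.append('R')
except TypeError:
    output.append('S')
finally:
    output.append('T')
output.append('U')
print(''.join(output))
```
RTU

finally runs after normal execution too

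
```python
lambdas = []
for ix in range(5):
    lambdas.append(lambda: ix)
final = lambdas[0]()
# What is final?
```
4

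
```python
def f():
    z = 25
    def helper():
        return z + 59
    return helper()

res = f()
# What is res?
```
84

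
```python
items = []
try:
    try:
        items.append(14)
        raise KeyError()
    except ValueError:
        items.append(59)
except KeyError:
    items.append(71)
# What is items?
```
[14, 71]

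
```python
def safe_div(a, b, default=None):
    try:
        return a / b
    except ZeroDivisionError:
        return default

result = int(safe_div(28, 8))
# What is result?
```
3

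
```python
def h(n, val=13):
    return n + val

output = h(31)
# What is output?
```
44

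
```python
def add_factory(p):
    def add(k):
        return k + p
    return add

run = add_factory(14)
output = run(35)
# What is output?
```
49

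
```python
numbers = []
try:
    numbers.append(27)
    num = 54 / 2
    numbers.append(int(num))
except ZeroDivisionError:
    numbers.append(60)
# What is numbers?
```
[27, 27]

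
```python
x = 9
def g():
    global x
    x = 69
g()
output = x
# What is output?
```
69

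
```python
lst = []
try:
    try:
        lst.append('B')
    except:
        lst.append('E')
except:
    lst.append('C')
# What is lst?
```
['B']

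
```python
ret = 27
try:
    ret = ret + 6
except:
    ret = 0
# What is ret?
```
33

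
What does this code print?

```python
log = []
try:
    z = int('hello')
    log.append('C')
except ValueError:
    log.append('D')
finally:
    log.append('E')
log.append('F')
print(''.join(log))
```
DEF

finally always runs, even after exception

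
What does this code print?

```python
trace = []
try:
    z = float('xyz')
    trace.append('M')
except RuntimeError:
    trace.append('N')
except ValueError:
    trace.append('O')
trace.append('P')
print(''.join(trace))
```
OP

ValueError is caught by its specific handler, not RuntimeError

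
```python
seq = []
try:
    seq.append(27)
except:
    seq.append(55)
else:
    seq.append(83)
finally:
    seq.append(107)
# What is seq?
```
[27, 83, 107]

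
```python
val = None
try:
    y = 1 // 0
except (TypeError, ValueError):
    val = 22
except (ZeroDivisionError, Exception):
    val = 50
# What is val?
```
50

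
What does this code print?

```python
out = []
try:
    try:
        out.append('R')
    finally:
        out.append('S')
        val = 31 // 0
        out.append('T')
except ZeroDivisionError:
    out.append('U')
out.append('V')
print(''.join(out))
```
RSUV

Exception in inner finally caught by outer except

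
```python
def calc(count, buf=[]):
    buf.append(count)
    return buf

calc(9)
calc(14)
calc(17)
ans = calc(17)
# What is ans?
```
[9, 14, 17, 17]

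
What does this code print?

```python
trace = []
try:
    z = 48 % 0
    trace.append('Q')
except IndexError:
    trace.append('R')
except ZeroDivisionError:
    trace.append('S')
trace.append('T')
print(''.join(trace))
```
ST

ZeroDivisionError is caught by its specific handler, not IndexError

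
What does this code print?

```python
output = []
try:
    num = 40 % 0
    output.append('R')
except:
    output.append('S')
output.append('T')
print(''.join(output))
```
ST

Exception raised in try, caught by bare except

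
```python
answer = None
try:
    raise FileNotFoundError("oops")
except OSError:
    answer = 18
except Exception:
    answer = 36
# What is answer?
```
18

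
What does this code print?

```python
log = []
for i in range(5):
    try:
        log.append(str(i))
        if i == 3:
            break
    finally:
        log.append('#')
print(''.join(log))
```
0#1#2#3#

finally runs even when breaking out of loop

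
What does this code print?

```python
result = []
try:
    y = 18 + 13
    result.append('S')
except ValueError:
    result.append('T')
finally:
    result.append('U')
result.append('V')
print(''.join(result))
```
SUV

finally runs after normal execution too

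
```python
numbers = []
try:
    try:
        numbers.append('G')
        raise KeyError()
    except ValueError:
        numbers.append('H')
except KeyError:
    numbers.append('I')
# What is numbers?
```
['G', 'I']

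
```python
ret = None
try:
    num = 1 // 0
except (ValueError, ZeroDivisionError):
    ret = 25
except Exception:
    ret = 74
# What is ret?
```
25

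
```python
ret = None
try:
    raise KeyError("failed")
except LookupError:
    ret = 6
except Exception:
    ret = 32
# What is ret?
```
6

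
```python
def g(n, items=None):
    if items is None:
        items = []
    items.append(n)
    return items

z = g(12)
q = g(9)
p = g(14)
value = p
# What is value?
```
[14]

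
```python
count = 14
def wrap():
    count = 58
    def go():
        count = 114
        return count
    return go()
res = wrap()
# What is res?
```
114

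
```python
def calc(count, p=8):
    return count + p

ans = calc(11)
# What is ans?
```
19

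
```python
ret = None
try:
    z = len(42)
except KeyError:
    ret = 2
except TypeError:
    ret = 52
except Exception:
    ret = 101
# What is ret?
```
52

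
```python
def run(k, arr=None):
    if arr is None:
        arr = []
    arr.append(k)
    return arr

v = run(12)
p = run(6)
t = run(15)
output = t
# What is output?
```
[15]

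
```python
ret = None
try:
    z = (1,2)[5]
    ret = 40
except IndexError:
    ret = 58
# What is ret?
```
58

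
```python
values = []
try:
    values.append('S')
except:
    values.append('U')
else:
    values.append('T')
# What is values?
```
['S', 'T']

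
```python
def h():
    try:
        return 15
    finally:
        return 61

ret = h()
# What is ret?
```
61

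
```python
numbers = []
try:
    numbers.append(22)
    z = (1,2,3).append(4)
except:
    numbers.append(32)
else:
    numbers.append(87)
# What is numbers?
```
[22, 32]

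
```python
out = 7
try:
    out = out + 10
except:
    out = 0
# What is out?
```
17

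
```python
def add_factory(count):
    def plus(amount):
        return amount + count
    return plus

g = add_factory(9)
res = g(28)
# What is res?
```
37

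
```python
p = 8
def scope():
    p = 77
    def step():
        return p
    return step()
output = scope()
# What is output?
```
77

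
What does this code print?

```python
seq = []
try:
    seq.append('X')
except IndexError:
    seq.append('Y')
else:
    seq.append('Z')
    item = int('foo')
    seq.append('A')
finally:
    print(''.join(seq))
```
XZ

Try succeeds, else appends 'Z', ValueError in else is uncaught, finally prints before exception propagates ('A' never appended)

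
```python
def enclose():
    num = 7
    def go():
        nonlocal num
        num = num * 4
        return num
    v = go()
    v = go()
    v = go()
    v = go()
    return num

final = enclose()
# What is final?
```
1792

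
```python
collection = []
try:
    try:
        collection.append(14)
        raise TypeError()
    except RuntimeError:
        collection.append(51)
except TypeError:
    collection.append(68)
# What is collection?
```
[14, 68]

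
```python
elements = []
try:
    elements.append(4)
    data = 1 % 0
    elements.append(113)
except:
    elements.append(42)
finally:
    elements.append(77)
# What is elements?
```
[4, 42, 77]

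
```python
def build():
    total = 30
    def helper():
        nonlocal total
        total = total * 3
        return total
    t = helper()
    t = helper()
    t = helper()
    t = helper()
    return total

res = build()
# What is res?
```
2430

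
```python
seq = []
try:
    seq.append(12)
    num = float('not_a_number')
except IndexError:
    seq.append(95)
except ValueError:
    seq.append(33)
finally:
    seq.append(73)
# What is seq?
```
[12, 33, 73]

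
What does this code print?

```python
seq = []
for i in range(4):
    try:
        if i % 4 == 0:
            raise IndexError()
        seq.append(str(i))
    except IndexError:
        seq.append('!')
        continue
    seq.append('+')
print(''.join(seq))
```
!1+2+3+

continue in except skips rest of loop body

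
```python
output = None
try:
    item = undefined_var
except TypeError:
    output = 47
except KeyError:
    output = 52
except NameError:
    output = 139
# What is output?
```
139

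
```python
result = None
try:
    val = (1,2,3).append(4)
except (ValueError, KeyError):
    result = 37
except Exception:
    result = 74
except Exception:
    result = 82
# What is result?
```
74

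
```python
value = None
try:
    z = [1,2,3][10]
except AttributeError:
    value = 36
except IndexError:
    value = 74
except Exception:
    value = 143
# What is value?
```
74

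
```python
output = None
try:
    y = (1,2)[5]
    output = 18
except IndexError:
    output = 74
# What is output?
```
74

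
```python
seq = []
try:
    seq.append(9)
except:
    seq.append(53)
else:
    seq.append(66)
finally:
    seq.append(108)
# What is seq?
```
[9, 66, 108]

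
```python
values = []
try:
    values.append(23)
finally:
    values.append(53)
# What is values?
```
[23, 53]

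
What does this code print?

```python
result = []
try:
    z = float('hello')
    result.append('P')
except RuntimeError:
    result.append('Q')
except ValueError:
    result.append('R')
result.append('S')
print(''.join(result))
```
RS

ValueError is caught by its specific handler, not RuntimeError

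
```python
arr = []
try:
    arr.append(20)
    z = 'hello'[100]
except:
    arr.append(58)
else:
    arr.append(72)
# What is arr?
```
[20, 58]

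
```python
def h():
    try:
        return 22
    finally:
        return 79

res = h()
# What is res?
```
79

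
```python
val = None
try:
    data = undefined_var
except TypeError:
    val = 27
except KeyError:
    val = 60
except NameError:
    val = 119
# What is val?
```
119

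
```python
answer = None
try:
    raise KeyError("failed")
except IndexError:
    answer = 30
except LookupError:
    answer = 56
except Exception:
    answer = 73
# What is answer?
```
56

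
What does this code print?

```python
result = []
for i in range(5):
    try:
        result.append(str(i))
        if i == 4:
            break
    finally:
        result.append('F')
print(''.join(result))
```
0F1F2F3F4F

finally runs even when breaking out of loop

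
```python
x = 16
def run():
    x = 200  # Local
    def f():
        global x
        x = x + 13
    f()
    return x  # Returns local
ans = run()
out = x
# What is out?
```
29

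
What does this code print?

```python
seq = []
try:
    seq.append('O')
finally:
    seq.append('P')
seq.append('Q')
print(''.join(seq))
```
OPQ

try/finally without except, no exception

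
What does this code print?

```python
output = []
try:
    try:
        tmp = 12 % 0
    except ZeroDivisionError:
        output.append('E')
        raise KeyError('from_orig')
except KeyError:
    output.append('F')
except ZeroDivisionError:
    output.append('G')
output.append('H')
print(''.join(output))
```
EFH

KeyError raised and caught, original ZeroDivisionError not re-raised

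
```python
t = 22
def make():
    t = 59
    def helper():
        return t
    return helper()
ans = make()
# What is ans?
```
59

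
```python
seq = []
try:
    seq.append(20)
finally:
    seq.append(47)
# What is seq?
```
[20, 47]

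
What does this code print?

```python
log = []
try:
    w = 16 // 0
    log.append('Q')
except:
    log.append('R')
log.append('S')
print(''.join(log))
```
RS

Exception raised in try, caught by bare except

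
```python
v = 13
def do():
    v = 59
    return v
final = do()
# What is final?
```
59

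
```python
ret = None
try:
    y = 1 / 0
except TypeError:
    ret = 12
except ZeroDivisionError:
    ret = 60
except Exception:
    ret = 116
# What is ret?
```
60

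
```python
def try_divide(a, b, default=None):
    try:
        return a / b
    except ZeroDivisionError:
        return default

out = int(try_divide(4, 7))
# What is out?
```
0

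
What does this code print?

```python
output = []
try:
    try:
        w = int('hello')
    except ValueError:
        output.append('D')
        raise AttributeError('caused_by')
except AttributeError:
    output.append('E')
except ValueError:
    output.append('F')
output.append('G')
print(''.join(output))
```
DEG

AttributeError raised and caught, original ValueError not re-raised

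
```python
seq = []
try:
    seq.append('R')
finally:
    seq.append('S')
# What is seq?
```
['R', 'S']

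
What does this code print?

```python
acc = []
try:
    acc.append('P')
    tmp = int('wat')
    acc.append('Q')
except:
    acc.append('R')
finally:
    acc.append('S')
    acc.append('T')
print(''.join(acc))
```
PRST

Code before exception runs, then except, then all of finally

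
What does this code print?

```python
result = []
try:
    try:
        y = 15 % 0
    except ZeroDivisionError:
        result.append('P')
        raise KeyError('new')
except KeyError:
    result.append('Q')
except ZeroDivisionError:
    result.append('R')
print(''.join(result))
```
PQ

New KeyError raised, caught by outer KeyError handler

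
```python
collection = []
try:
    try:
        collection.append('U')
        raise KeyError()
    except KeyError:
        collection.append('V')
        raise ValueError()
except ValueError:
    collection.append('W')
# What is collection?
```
['U', 'V', 'W']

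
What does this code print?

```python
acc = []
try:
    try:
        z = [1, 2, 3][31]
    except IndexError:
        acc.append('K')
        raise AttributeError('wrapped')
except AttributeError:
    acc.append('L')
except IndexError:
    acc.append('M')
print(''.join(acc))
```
KL

New AttributeError raised, caught by outer AttributeError handler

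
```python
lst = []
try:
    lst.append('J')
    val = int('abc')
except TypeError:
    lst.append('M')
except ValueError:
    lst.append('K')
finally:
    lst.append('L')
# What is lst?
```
['J', 'K', 'L']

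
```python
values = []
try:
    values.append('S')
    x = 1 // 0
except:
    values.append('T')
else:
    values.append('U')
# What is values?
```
['S', 'T']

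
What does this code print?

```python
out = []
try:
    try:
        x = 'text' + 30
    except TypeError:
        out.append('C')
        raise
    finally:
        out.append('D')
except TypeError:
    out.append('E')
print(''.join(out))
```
CDE

finally runs before re-raised exception propagates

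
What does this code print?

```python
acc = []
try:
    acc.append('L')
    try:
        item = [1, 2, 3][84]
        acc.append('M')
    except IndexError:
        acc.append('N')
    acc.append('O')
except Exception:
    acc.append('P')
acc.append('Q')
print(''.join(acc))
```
LNOQ

Inner exception caught by inner handler, outer continues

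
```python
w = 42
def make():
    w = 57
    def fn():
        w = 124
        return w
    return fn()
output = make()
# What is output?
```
124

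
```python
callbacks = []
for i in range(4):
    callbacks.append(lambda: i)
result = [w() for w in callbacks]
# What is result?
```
[3, 3, 3, 3]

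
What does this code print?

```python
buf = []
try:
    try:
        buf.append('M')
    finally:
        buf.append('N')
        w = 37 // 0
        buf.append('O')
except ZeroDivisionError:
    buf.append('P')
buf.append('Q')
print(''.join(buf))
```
MNPQ

Exception in inner finally caught by outer except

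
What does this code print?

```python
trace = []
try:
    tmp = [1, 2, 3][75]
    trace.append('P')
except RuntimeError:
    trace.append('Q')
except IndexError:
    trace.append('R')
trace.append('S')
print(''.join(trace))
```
RS

IndexError is caught by its specific handler, not RuntimeError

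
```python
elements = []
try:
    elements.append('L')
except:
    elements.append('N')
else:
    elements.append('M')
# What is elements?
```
['L', 'M']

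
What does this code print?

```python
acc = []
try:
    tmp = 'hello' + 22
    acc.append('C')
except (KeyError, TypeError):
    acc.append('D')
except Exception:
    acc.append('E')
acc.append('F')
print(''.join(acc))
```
DF

TypeError matches tuple containing it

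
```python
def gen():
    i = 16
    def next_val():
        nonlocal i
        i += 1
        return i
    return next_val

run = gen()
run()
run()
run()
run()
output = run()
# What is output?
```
21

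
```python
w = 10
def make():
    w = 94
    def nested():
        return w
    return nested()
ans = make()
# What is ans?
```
94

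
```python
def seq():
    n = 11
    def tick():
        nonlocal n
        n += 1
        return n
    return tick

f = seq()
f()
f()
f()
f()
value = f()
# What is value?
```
16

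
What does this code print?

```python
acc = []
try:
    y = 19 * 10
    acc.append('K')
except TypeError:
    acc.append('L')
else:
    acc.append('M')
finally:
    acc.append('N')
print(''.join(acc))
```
KMN

else runs before finally when no exception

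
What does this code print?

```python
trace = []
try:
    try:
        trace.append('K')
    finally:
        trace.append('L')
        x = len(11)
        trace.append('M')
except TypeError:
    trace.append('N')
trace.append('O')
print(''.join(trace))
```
KLNO

Exception in inner finally caught by outer except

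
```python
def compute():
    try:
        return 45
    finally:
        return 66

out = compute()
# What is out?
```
66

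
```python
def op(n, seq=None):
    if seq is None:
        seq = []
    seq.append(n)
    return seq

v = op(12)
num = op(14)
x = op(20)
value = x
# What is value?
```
[20]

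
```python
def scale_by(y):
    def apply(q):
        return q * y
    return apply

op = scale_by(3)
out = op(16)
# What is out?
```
48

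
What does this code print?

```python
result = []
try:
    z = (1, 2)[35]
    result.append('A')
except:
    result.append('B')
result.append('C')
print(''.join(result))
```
BC

Exception raised in try, caught by bare except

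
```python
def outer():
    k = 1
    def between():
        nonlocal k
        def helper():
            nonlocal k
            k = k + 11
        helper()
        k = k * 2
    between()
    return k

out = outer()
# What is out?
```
24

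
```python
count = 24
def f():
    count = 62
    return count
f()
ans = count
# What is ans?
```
24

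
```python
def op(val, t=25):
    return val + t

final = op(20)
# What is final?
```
45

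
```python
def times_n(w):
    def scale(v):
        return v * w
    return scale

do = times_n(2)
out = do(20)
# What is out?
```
40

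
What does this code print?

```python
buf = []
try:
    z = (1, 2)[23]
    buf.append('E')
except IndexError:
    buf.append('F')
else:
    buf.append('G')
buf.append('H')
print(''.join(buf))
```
FH

else block skipped when exception is caught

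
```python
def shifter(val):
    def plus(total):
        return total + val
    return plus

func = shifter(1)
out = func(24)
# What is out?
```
25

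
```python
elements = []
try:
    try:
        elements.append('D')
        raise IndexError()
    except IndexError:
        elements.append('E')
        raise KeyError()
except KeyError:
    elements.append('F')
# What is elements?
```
['D', 'E', 'F']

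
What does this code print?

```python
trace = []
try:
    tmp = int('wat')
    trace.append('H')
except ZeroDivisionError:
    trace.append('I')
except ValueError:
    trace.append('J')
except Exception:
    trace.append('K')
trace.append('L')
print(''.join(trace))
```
JL

ValueError matches before generic Exception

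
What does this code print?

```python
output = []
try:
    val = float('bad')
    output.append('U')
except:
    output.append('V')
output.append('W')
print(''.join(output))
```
VW

Exception raised in try, caught by bare except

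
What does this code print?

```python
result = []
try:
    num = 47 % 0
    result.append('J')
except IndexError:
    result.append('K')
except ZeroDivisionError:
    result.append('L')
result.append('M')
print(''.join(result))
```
LM

ZeroDivisionError is caught by its specific handler, not IndexError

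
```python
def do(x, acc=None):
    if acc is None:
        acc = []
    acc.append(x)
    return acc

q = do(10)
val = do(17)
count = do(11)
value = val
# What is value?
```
[17]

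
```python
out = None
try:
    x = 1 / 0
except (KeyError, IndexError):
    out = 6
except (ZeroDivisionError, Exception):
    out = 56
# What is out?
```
56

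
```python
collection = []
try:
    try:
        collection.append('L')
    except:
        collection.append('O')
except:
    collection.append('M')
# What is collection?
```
['L']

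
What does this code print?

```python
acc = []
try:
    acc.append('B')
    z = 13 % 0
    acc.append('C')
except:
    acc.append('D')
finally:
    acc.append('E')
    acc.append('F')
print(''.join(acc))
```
BDEF

Code before exception runs, then except, then all of finally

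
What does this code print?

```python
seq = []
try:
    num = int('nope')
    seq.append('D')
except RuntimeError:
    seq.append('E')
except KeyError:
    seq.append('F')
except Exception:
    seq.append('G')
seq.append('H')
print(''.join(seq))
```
GH

ValueError not specifically caught, falls to Exception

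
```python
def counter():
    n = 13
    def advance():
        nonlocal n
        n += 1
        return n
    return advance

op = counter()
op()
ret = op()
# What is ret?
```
15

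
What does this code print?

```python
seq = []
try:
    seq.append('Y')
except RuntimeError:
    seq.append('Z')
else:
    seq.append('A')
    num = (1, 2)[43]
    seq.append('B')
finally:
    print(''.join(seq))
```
YA

Try succeeds, else appends 'A', IndexError in else is uncaught, finally prints before exception propagates ('B' never appended)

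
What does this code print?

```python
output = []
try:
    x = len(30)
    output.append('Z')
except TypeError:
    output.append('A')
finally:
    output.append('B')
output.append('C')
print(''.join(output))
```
ABC

finally always runs, even after exception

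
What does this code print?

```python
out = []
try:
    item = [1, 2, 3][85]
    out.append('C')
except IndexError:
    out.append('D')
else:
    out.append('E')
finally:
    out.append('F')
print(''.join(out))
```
DF

Exception: except runs, else skipped, finally runs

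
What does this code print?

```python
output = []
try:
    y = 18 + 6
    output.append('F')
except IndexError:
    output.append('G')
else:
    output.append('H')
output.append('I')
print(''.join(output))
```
FHI

else block runs when no exception occurs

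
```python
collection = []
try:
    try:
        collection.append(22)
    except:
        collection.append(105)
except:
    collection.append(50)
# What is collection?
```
[22]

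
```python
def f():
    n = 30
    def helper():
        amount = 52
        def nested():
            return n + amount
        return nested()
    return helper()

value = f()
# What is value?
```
82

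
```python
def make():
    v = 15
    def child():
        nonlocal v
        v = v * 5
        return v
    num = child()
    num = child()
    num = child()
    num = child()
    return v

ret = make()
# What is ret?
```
9375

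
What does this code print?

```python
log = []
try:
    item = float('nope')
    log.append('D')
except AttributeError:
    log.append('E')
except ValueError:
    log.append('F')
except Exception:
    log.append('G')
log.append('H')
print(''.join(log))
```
FH

ValueError matches before generic Exception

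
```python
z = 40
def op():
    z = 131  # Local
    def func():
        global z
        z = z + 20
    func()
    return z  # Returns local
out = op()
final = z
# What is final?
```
60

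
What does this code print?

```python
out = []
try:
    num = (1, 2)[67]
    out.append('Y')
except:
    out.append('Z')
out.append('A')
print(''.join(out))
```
ZA

Exception raised in try, caught by bare except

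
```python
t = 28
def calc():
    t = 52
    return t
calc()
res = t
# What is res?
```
28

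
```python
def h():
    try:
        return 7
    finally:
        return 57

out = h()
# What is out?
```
57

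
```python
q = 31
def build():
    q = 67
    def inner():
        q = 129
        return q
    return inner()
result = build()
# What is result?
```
129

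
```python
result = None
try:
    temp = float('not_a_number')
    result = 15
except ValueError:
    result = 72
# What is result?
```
72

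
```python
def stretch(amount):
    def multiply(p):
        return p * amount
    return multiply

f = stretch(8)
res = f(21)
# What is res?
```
168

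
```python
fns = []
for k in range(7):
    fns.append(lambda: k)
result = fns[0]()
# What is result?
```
6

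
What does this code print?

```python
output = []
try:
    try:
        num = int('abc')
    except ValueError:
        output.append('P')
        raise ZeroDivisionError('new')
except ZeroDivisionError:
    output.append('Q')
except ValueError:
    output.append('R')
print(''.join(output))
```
PQ

New ZeroDivisionError raised, caught by outer ZeroDivisionError handler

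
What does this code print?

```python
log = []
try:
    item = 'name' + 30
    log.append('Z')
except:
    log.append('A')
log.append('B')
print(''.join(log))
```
AB

Exception raised in try, caught by bare except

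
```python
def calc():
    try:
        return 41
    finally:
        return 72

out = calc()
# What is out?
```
72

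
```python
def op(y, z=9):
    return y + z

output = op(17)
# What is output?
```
26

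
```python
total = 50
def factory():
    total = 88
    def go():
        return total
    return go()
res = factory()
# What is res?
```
88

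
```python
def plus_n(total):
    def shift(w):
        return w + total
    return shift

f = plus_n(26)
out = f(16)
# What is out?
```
42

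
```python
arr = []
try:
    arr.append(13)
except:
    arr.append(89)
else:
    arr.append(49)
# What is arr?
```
[13, 49]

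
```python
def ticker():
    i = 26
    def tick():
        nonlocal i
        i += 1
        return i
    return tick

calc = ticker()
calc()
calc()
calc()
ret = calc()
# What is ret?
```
30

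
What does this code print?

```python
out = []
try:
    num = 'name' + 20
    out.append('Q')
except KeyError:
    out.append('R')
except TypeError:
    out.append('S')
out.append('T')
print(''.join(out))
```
ST

TypeError is caught by its specific handler, not KeyError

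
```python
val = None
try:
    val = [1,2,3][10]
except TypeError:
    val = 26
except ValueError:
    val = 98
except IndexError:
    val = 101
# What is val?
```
101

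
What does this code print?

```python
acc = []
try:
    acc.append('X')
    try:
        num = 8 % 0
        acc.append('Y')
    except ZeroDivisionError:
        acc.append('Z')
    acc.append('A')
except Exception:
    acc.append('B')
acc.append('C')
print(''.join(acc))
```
XZAC

Inner exception caught by inner handler, outer continues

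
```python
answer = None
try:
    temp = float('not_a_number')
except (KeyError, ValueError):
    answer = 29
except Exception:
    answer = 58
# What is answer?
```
29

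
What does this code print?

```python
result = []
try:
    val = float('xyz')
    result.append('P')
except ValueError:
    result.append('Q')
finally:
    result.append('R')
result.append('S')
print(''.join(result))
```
QRS

finally always runs, even after exception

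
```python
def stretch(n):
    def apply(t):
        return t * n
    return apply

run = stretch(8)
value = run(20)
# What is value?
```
160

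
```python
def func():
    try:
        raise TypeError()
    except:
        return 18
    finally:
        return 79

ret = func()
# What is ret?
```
79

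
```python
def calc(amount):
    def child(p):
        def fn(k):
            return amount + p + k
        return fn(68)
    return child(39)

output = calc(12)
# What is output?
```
119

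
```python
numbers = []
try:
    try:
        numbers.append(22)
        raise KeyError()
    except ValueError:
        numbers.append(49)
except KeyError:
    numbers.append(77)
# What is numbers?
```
[22, 77]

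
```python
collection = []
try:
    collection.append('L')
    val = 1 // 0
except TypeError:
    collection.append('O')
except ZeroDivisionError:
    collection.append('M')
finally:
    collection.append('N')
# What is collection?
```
['L', 'M', 'N']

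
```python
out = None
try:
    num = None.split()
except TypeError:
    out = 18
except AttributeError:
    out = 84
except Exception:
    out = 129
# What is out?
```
84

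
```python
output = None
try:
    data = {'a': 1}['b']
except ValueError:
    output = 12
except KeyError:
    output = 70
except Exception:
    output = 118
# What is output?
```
70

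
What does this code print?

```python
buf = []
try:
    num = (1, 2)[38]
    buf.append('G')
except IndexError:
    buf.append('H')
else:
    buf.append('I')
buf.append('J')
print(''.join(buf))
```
HJ

else block skipped when exception is caught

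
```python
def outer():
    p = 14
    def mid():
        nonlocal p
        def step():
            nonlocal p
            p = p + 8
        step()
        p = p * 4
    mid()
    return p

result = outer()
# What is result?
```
88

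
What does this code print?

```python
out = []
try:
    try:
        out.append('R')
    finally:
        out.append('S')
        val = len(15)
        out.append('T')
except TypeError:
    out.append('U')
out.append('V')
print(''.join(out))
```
RSUV

Exception in inner finally caught by outer except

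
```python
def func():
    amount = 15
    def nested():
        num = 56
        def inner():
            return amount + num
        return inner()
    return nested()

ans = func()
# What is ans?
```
71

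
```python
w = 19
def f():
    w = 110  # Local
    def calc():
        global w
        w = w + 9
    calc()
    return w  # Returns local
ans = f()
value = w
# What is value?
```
28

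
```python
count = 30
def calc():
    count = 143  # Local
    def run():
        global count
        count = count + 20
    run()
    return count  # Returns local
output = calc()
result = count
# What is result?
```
50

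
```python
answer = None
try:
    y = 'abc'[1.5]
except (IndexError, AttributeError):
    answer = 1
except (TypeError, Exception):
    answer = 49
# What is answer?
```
49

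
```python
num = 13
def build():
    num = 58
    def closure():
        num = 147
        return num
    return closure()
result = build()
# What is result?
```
147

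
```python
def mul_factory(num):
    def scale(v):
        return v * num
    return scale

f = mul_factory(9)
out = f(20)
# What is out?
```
180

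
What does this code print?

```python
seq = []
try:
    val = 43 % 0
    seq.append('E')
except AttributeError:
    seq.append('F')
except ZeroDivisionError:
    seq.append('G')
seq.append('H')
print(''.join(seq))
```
GH

ZeroDivisionError is caught by its specific handler, not AttributeError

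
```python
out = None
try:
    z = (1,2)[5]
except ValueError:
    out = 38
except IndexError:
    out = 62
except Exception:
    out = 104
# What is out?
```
62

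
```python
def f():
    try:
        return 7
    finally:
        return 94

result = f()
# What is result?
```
94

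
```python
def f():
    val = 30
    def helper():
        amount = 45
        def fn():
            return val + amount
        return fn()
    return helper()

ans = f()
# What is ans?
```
75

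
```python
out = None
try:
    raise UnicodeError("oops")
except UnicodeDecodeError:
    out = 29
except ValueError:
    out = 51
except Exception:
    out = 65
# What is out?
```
51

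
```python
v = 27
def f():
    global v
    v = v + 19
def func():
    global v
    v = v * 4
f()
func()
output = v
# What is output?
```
184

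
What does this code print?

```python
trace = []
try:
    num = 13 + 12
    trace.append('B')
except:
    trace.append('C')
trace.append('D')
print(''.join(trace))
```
BD

No exception, try block completes normally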